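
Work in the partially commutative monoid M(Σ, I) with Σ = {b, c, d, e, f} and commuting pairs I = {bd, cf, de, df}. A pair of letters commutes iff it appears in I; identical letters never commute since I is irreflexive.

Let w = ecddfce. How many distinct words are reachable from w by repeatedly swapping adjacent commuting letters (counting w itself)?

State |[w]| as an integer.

piece 0:e — minimal
piece 1:c rests on {0:e}
piece 2:d rests on {1:c}
piece 3:d rests on {2:d}
piece 4:f rests on {0:e}
piece 5:c rests on {3:d}
piece 6:e rests on {4:f, 5:c}
minimal pieces: {0:e}
ways to finish when only these pieces remain (= sum over removing one remaining piece with nothing left below it):
  1 left: {6}→1
  2 left: {4,6}→1  {5,6}→1
  3 left: {3,5,6}→1  {4,5,6}→2
  4 left: {2,3,5,6}→1  {3,4,5,6}→3
  5 left: {1,2,3,5,6}→1  {2,3,4,5,6}→4
  placing 0:e first → 5 extensions

5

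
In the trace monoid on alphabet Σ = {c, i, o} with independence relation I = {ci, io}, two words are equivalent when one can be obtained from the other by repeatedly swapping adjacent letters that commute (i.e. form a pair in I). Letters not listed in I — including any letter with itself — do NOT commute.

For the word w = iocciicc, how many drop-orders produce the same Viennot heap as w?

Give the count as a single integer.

56

#0=i has no predecessor
#1=o has no predecessor
#2=c depends on [1:o]
#3=c depends on [2:c]
#4=i depends on [0:i]
#5=i depends on [4:i]
#6=c depends on [3:c]
#7=c depends on [6:c]
sources: [0:i, 1:o]
N(rest) = Σ N(rest − s) over sources s of rest; N(one piece) = 1:
  size 1 → [5]=1  [7]=1
  size 2 → [4,5]=1  [5,7]=2  [6,7]=1
  size 3 → [0,4,5]=1  [3,6,7]=1  [4,5,7]=3  [5,6,7]=3
  size 4 → [0,4,5,7]=4  [2,3,6,7]=1  [3,5,6,7]=4  [4,5,6,7]=6
  size 5 → [0,4,5,6,7]=10  [1,2,3,6,7]=1  [2,3,5,6,7]=5  [3,4,5,6,7]=10
  size 6 → [0,3,4,5,6,7]=20  [1,2,3,5,6,7]=6  [2,3,4,5,6,7]=15
  first=0(i) contributes 21
  first=1(o) contributes 35
|[w]| = 56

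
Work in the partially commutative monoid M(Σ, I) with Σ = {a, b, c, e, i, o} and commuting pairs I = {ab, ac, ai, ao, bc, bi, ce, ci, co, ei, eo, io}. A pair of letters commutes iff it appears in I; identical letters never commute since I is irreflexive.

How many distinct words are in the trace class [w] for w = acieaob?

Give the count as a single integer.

294

piece 0:a — minimal
piece 1:c — minimal
piece 2:i — minimal
piece 3:e rests on {0:a}
piece 4:a rests on {3:e}
piece 5:o — minimal
piece 6:b rests on {3:e, 5:o}
minimal pieces: {0:a, 1:c, 2:i, 5:o}
ways to finish when only these pieces remain (= sum over removing one remaining piece with nothing left below it):
  1 left: {1}→1  {2}→1  {4}→1  {6}→1
  2 left: {1,2}→2  {1,4}→2  {1,6}→2  {2,4}→2  {2,6}→2  {4,6}→2  {5,6}→1
  3 left: {1,2,4}→6  {1,2,6}→6  {1,4,6}→6  {1,5,6}→3  {2,4,6}→6  {2,5,6}→3  {3,4,6}→2  {4,5,6}→3
  4 left: {0,3,4,6}→2  {1,2,4,6}→24  {1,2,5,6}→12  {1,3,4,6}→8  {1,4,5,6}→12  {2,3,4,6}→8  {2,4,5,6}→12  {3,4,5,6}→5
  5 left: {0,1,3,4,6}→10  {0,2,3,4,6}→10  {0,3,4,5,6}→7  {1,2,3,4,6}→40  {1,2,4,5,6}→60  {1,3,4,5,6}→25  {2,3,4,5,6}→25
  placing 0:a first → 150 extensions
  placing 1:c first → 42 extensions
  placing 2:i first → 42 extensions
  placing 5:o first → 60 extensions
total linear extensions = 294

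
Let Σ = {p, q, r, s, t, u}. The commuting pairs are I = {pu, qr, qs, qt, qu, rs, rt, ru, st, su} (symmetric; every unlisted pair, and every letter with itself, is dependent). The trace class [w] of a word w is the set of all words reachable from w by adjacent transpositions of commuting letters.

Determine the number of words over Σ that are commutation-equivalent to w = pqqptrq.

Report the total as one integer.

0(p) covers ∅
1(q) covers 0:p
2(q) covers 1:q
3(p) covers 2:q
4(t) covers 3:p
5(r) covers 3:p
6(q) covers 3:p
floor of heap: 0:p
completions by unplaced set U, small U first (add the entries for U minus each lowest piece of U):
  |U|=1: {4}:1  {5}:1  {6}:1
  |U|=2: {4,5}:2  {4,6}:2  {5,6}:2
  |U|=3: {4,5,6}:6
  |U|=4: {3,4,5,6}:6
  |U|=5: {2,3,4,5,6}:6
  start at 0(p): 6

6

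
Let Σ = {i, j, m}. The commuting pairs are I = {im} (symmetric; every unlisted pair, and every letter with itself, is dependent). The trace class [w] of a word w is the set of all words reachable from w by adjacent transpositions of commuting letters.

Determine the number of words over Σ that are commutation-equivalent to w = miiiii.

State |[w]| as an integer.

#0=m has no predecessor
#1=i has no predecessor
#2=i depends on [1:i]
#3=i depends on [2:i]
#4=i depends on [3:i]
#5=i depends on [4:i]
sources: [0:m, 1:i]
N(rest) = Σ N(rest − s) over sources s of rest; N(one piece) = 1:
  size 1 → [0]=1  [5]=1
  size 2 → [0,5]=2  [4,5]=1
  size 3 → [0,4,5]=3  [3,4,5]=1
  size 4 → [0,3,4,5]=4  [2,3,4,5]=1
  first=0(m) contributes 1
  first=1(i) contributes 5
|[w]| = 6

6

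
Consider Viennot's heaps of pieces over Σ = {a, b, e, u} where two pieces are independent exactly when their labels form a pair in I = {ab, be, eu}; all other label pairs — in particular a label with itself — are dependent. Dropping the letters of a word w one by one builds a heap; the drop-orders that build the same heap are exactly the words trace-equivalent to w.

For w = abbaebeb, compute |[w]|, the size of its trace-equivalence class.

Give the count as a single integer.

drop 0:a onto floor
drop 1:b onto floor
drop 2:b onto {1:b}
drop 3:a onto {0:a}
drop 4:e onto {3:a}
drop 5:b onto {2:b}
drop 6:e onto {4:e}
drop 7:b onto {5:b}
ground layer = {0:a, 1:b}
drop-orders for the pieces not yet dropped (sum over which currently-grounded one goes next):
  1 to go: {6} 1  {7} 1
  2 to go: {4,6} 1  {5,7} 1  {6,7} 2
  3 to go: {2,5,7} 1  {3,4,6} 1  {4,6,7} 3  {5,6,7} 3
  4 to go: {0,3,4,6} 1  {1,2,5,7} 1  {2,5,6,7} 4  {3,4,6,7} 4  {4,5,6,7} 6
  5 to go: {0,3,4,6,7} 5  {1,2,5,6,7} 5  {2,4,5,6,7} 10  {3,4,5,6,7} 10
  6 to go: {0,3,4,5,6,7} 15  {1,2,4,5,6,7} 15  {2,3,4,5,6,7} 20
  if 0:a drops first: 35 orders
  if 1:b drops first: 35 orders
heap linearizations: 70

70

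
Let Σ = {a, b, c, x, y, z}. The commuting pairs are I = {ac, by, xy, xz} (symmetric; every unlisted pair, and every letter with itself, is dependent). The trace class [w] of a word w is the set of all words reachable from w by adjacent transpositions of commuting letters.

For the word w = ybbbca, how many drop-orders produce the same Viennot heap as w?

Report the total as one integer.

0(y) covers ∅
1(b) covers ∅
2(b) covers 1:b
3(b) covers 2:b
4(c) covers 0:y, 3:b
5(a) covers 0:y, 3:b
floor of heap: 0:y, 1:b
completions by unplaced set U, small U first (add the entries for U minus each lowest piece of U):
  |U|=1: {4}:1  {5}:1
  |U|=2: {4,5}:2
  |U|=3: {0,4,5}:2  {3,4,5}:2
  |U|=4: {0,3,4,5}:4  {2,3,4,5}:2
  start at 0(y): 2
  start at 1(b): 6
sum over floor = 8

8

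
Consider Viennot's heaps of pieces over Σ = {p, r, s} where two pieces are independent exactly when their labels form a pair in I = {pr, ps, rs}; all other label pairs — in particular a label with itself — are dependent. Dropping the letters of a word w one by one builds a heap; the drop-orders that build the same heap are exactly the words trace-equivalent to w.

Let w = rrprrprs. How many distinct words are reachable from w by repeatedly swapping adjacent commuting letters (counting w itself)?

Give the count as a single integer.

168

piece 0:r — minimal
piece 1:r rests on {0:r}
piece 2:p — minimal
piece 3:r rests on {1:r}
piece 4:r rests on {3:r}
piece 5:p rests on {2:p}
piece 6:r rests on {4:r}
piece 7:s — minimal
minimal pieces: {0:r, 2:p, 7:s}
ways to finish when only these pieces remain (= sum over removing one remaining piece with nothing left below it):
  1 left: {5}→1  {6}→1  {7}→1
  2 left: {2,5}→1  {4,6}→1  {5,6}→2  {5,7}→2  {6,7}→2
  3 left: {2,5,6}→3  {2,5,7}→3  {3,4,6}→1  {4,5,6}→3  {4,6,7}→3  {5,6,7}→6
  4 left: {1,3,4,6}→1  {2,4,5,6}→6  {2,5,6,7}→12  {3,4,5,6}→4  {3,4,6,7}→4  {4,5,6,7}→12
  5 left: {0,1,3,4,6}→1  {1,3,4,5,6}→5  {1,3,4,6,7}→5  {2,3,4,5,6}→10  {2,4,5,6,7}→30  {3,4,5,6,7}→20
  6 left: {0,1,3,4,5,6}→6  {0,1,3,4,6,7}→6  {1,2,3,4,5,6}→15  {1,3,4,5,6,7}→30  {2,3,4,5,6,7}→60
  placing 0:r first → 105 extensions
  placing 2:p first → 42 extensions
  placing 7:s first → 21 extensions
total linear extensions = 168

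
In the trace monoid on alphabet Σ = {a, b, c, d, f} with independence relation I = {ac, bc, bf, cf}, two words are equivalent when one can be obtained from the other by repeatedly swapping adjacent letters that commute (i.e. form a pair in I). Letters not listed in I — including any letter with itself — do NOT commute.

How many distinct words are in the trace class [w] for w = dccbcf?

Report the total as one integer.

20

piece 0:d — minimal
piece 1:c rests on {0:d}
piece 2:c rests on {1:c}
piece 3:b rests on {0:d}
piece 4:c rests on {2:c}
piece 5:f rests on {0:d}
minimal pieces: {0:d}
ways to finish when only these pieces remain (= sum over removing one remaining piece with nothing left below it):
  1 left: {3}→1  {4}→1  {5}→1
  2 left: {2,4}→1  {3,4}→2  {3,5}→2  {4,5}→2
  3 left: {1,2,4}→1  {2,3,4}→3  {2,4,5}→3  {3,4,5}→6
  4 left: {1,2,3,4}→4  {1,2,4,5}→4  {2,3,4,5}→12
  placing 0:d first → 20 extensions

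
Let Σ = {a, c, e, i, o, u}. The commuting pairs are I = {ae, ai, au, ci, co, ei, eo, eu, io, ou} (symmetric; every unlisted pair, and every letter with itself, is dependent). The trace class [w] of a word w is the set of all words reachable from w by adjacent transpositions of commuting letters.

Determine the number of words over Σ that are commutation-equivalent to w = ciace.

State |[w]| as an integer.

5

piece 0:c — minimal
piece 1:i — minimal
piece 2:a rests on {0:c}
piece 3:c rests on {2:a}
piece 4:e rests on {3:c}
minimal pieces: {0:c, 1:i}
ways to finish when only these pieces remain (= sum over removing one remaining piece with nothing left below it):
  1 left: {1}→1  {4}→1
  2 left: {1,4}→2  {3,4}→1
  3 left: {1,3,4}→3  {2,3,4}→1
  placing 0:c first → 4 extensions
  placing 1:i first → 1 extensions
total linear extensions = 5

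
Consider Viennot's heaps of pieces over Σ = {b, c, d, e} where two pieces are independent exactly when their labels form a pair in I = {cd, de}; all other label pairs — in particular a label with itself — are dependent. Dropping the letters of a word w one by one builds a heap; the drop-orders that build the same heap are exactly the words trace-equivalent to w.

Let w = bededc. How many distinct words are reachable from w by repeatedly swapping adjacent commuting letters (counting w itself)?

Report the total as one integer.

#0=b has no predecessor
#1=e depends on [0:b]
#2=d depends on [0:b]
#3=e depends on [1:e]
#4=d depends on [2:d]
#5=c depends on [3:e]
sources: [0:b]
N(rest) = Σ N(rest − s) over sources s of rest; N(one piece) = 1:
  size 1 → [4]=1  [5]=1
  size 2 → [2,4]=1  [3,5]=1  [4,5]=2
  size 3 → [1,3,5]=1  [2,4,5]=3  [3,4,5]=3
  size 4 → [1,3,4,5]=4  [2,3,4,5]=6
  first=0(b) contributes 10

10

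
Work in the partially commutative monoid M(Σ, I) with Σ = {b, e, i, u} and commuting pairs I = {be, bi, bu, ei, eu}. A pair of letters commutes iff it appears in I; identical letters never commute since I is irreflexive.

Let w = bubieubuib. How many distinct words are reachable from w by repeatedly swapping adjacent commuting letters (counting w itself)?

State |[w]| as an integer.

1260

0(b) covers ∅
1(u) covers ∅
2(b) covers 0:b
3(i) covers 1:u
4(e) covers ∅
5(u) covers 3:i
6(b) covers 2:b
7(u) covers 5:u
8(i) covers 7:u
9(b) covers 6:b
floor of heap: 0:b, 1:u, 4:e
completions by unplaced set U, small U first (add the entries for U minus each lowest piece of U):
  |U|=1: {4}:1  {8}:1  {9}:1
  |U|=2: {4,8}:2  {4,9}:2  {6,9}:1  {7,8}:1  {8,9}:2
  |U|=3: {2,6,9}:1  {4,6,9}:3  {4,7,8}:3  {4,8,9}:6  {5,7,8}:1  {6,8,9}:3  {7,8,9}:3
  |U|=4: {0,2,6,9}:1  {2,4,6,9}:4  {2,6,8,9}:4  {3,5,7,8}:1  {4,5,7,8}:4  {4,6,8,9}:12  {4,7,8,9}:12  {5,7,8,9}:4  {6,7,8,9}:6
  |U|=5: {0,2,4,6,9}:5  {0,2,6,8,9}:5  {1,3,5,7,8}:1  {2,4,6,8,9}:20  {2,6,7,8,9}:10  {3,4,5,7,8}:5  {3,5,7,8,9}:5  {4,5,7,8,9}:20  {4,6,7,8,9}:30  {5,6,7,8,9}:10
  |U|=6: {0,2,4,6,8,9}:30  {0,2,6,7,8,9}:15  {1,3,4,5,7,8}:6  {1,3,5,7,8,9}:6  {2,4,6,7,8,9}:60  {2,5,6,7,8,9}:20  {3,4,5,7,8,9}:30  {3,5,6,7,8,9}:15  {4,5,6,7,8,9}:60
  |U|=7: {0,2,4,6,7,8,9}:105  {0,2,5,6,7,8,9}:35  {1,3,4,5,7,8,9}:42  {1,3,5,6,7,8,9}:21  {2,3,5,6,7,8,9}:35  {2,4,5,6,7,8,9}:140  {3,4,5,6,7,8,9}:105
  |U|=8: {0,2,3,5,6,7,8,9}:70  {0,2,4,5,6,7,8,9}:280  {1,2,3,5,6,7,8,9}:56  {1,3,4,5,6,7,8,9}:168  {2,3,4,5,6,7,8,9}:280
  start at 0(b): 504
  start at 1(u): 630
  start at 4(e): 126
sum over floor = 1260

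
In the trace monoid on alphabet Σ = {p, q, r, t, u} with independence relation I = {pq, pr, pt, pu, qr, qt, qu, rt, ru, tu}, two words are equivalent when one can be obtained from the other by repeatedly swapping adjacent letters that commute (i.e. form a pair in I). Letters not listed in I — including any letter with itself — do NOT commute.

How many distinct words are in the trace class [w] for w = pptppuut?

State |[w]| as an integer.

#0=p has no predecessor
#1=p depends on [0:p]
#2=t has no predecessor
#3=p depends on [1:p]
#4=p depends on [3:p]
#5=u has no predecessor
#6=u depends on [5:u]
#7=t depends on [2:t]
sources: [0:p, 2:t, 5:u]
N(rest) = Σ N(rest − s) over sources s of rest; N(one piece) = 1:
  size 1 → [4]=1  [6]=1  [7]=1
  size 2 → [2,7]=1  [3,4]=1  [4,6]=2  [4,7]=2  [5,6]=1  [6,7]=2
  size 3 → [1,3,4]=1  [2,4,7]=3  [2,6,7]=3  [3,4,6]=3  [3,4,7]=3  [4,5,6]=3  [4,6,7]=6  [5,6,7]=3
  size 4 → [0,1,3,4]=1  [1,3,4,6]=4  [1,3,4,7]=4  [2,3,4,7]=6  [2,4,6,7]=12  [2,5,6,7]=6  [3,4,5,6]=6  [3,4,6,7]=12  [4,5,6,7]=12
  size 5 → [0,1,3,4,6]=5  [0,1,3,4,7]=5  [1,2,3,4,7]=10  [1,3,4,5,6]=10  [1,3,4,6,7]=20  [2,3,4,6,7]=30  [2,4,5,6,7]=30  [3,4,5,6,7]=30
  size 6 → [0,1,2,3,4,7]=15  [0,1,3,4,5,6]=15  [0,1,3,4,6,7]=30  [1,2,3,4,6,7]=60  [1,3,4,5,6,7]=60  [2,3,4,5,6,7]=90
  first=0(p) contributes 210
  first=2(t) contributes 105
  first=5(u) contributes 105
|[w]| = 420

420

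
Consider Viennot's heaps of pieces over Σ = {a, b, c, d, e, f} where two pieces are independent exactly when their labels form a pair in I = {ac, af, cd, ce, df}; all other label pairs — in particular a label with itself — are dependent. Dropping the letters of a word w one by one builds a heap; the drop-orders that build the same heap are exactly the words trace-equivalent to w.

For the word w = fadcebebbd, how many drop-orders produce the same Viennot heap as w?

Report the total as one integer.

9

#0=f has no predecessor
#1=a has no predecessor
#2=d depends on [1:a]
#3=c depends on [0:f]
#4=e depends on [0:f, 2:d]
#5=b depends on [3:c, 4:e]
#6=e depends on [5:b]
#7=b depends on [6:e]
#8=b depends on [7:b]
#9=d depends on [8:b]
sources: [0:f, 1:a]
N(rest) = Σ N(rest − s) over sources s of rest; N(one piece) = 1:
  size 1 → [9]=1
  size 2 → [8,9]=1
  size 3 → [7,8,9]=1
  size 4 → [6,7,8,9]=1
  size 5 → [5,6,7,8,9]=1
  size 6 → [3,5,6,7,8,9]=1  [4,5,6,7,8,9]=1
  size 7 → [2,4,5,6,7,8,9]=1  [3,4,5,6,7,8,9]=2
  size 8 → [0,3,4,5,6,7,8,9]=2  [1,2,4,5,6,7,8,9]=1  [2,3,4,5,6,7,8,9]=3
  first=0(f) contributes 4
  first=1(a) contributes 5
|[w]| = 9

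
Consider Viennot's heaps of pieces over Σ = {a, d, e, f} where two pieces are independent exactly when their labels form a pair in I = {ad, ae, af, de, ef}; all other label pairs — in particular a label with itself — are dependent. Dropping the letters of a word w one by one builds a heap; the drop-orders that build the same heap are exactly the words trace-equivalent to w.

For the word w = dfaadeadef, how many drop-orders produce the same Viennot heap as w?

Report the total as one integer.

piece 0:d — minimal
piece 1:f rests on {0:d}
piece 2:a — minimal
piece 3:a rests on {2:a}
piece 4:d rests on {1:f}
piece 5:e — minimal
piece 6:a rests on {3:a}
piece 7:d rests on {4:d}
piece 8:e rests on {5:e}
piece 9:f rests on {7:d}
minimal pieces: {0:d, 2:a, 5:e}
ways to finish when only these pieces remain (= sum over removing one remaining piece with nothing left below it):
  1 left: {6}→1  {8}→1  {9}→1
  2 left: {3,6}→1  {5,8}→1  {6,8}→2  {6,9}→2  {7,9}→1  {8,9}→2
  3 left: {2,3,6}→1  {3,6,8}→3  {3,6,9}→3  {4,7,9}→1  {5,6,8}→3  {5,8,9}→3  {6,7,9}→3  {6,8,9}→6  {7,8,9}→3
  4 left: {1,4,7,9}→1  {2,3,6,8}→4  {2,3,6,9}→4  {3,5,6,8}→6  {3,6,7,9}→6  {3,6,8,9}→12  {4,6,7,9}→4  {4,7,8,9}→4  {5,6,8,9}→12  {5,7,8,9}→6  {6,7,8,9}→12
  5 left: {0,1,4,7,9}→1  {1,4,6,7,9}→5  {1,4,7,8,9}→5  {2,3,5,6,8}→10  {2,3,6,7,9}→10  {2,3,6,8,9}→20  {3,4,6,7,9}→10  {3,5,6,8,9}→30  {3,6,7,8,9}→30  {4,5,7,8,9}→10  {4,6,7,8,9}→20  {5,6,7,8,9}→30
  6 left: {0,1,4,6,7,9}→6  {0,1,4,7,8,9}→6  {1,3,4,6,7,9}→15  {1,4,5,7,8,9}→15  {1,4,6,7,8,9}→30  {2,3,4,6,7,9}→20  {2,3,5,6,8,9}→60  {2,3,6,7,8,9}→60  {3,4,6,7,8,9}→60  {3,5,6,7,8,9}→90  {4,5,6,7,8,9}→60
  7 left: {0,1,3,4,6,7,9}→21  {0,1,4,5,7,8,9}→21  {0,1,4,6,7,8,9}→42  {1,2,3,4,6,7,9}→35  {1,3,4,6,7,8,9}→105  {1,4,5,6,7,8,9}→105  {2,3,4,6,7,8,9}→140  {2,3,5,6,7,8,9}→210  {3,4,5,6,7,8,9}→210
  8 left: {0,1,2,3,4,6,7,9}→56  {0,1,3,4,6,7,8,9}→168  {0,1,4,5,6,7,8,9}→168  {1,2,3,4,6,7,8,9}→280  {1,3,4,5,6,7,8,9}→420  {2,3,4,5,6,7,8,9}→560
  placing 0:d first → 1260 extensions
  placing 2:a first → 756 extensions
  placing 5:e first → 504 extensions
total linear extensions = 2520

2520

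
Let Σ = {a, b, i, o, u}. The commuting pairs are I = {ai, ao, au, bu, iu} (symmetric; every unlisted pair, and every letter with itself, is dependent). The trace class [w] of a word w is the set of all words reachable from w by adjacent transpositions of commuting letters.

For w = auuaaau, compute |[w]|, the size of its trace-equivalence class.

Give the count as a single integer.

35

piece 0:a — minimal
piece 1:u — minimal
piece 2:u rests on {1:u}
piece 3:a rests on {0:a}
piece 4:a rests on {3:a}
piece 5:a rests on {4:a}
piece 6:u rests on {2:u}
minimal pieces: {0:a, 1:u}
ways to finish when only these pieces remain (= sum over removing one remaining piece with nothing left below it):
  1 left: {5}→1  {6}→1
  2 left: {2,6}→1  {4,5}→1  {5,6}→2
  3 left: {1,2,6}→1  {2,5,6}→3  {3,4,5}→1  {4,5,6}→3
  4 left: {0,3,4,5}→1  {1,2,5,6}→4  {2,4,5,6}→6  {3,4,5,6}→4
  5 left: {0,3,4,5,6}→5  {1,2,4,5,6}→10  {2,3,4,5,6}→10
  placing 0:a first → 20 extensions
  placing 1:u first → 15 extensions
total linear extensions = 35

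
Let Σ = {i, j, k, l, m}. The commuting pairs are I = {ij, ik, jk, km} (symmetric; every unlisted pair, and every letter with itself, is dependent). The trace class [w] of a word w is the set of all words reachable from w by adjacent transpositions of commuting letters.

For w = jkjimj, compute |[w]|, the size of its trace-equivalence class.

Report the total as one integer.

18

drop 0:j onto floor
drop 1:k onto floor
drop 2:j onto {0:j}
drop 3:i onto floor
drop 4:m onto {2:j, 3:i}
drop 5:j onto {4:m}
ground layer = {0:j, 1:k, 3:i}
drop-orders for the pieces not yet dropped (sum over which currently-grounded one goes next):
  1 to go: {1} 1  {5} 1
  2 to go: {1,5} 2  {4,5} 1
  3 to go: {1,4,5} 3  {2,4,5} 1  {3,4,5} 1
  4 to go: {0,2,4,5} 1  {1,2,4,5} 4  {1,3,4,5} 4  {2,3,4,5} 2
  if 0:j drops first: 10 orders
  if 1:k drops first: 3 orders
  if 3:i drops first: 5 orders
heap linearizations: 18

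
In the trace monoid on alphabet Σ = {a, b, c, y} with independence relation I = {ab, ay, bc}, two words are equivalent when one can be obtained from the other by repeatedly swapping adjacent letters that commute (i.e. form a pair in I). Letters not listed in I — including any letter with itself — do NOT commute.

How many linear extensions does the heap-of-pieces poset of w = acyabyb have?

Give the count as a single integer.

5

drop 0:a onto floor
drop 1:c onto {0:a}
drop 2:y onto {1:c}
drop 3:a onto {1:c}
drop 4:b onto {2:y}
drop 5:y onto {4:b}
drop 6:b onto {5:y}
ground layer = {0:a}
drop-orders for the pieces not yet dropped (sum over which currently-grounded one goes next):
  1 to go: {3} 1  {6} 1
  2 to go: {3,6} 2  {5,6} 1
  3 to go: {3,5,6} 3  {4,5,6} 1
  4 to go: {2,4,5,6} 1  {3,4,5,6} 4
  5 to go: {2,3,4,5,6} 5
  if 0:a drops first: 5 orders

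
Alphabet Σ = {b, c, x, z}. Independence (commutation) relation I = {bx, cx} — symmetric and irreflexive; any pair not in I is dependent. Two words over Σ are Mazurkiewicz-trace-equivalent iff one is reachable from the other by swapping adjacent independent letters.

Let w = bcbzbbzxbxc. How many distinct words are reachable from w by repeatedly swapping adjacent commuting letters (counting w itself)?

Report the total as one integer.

#0=b has no predecessor
#1=c depends on [0:b]
#2=b depends on [1:c]
#3=z depends on [2:b]
#4=b depends on [3:z]
#5=b depends on [4:b]
#6=z depends on [5:b]
#7=x depends on [6:z]
#8=b depends on [6:z]
#9=x depends on [7:x]
#10=c depends on [8:b]
sources: [0:b]
N(rest) = Σ N(rest − s) over sources s of rest; N(one piece) = 1:
  size 1 → [9]=1  [10]=1
  size 2 → [7,9]=1  [8,10]=1  [9,10]=2
  size 3 → [7,9,10]=3  [8,9,10]=3
  size 4 → [7,8,9,10]=6
  size 5 → [6,7,8,9,10]=6
  size 6 → [5,6,7,8,9,10]=6
  size 7 → [4,5,6,7,8,9,10]=6
  size 8 → [3,4,5,6,7,8,9,10]=6
  size 9 → [2,3,4,5,6,7,8,9,10]=6
  first=0(b) contributes 6

6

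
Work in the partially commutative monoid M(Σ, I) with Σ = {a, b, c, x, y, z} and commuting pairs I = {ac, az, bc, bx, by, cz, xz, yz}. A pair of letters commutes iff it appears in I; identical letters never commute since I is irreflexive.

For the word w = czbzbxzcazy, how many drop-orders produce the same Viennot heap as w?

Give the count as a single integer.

#0=c has no predecessor
#1=z has no predecessor
#2=b depends on [1:z]
#3=z depends on [2:b]
#4=b depends on [3:z]
#5=x depends on [0:c]
#6=z depends on [4:b]
#7=c depends on [5:x]
#8=a depends on [4:b, 5:x]
#9=z depends on [6:z]
#10=y depends on [7:c, 8:a]
sources: [0:c, 1:z]
N(rest) = Σ N(rest − s) over sources s of rest; N(one piece) = 1:
  size 1 → [9]=1  [10]=1
  size 2 → [6,9]=1  [7,10]=1  [8,10]=1  [9,10]=2
  size 3 → [6,9,10]=3  [7,8,10]=2  [7,9,10]=3  [8,9,10]=3
  size 4 → [5,7,8,10]=2  [6,7,9,10]=6  [6,8,9,10]=6  [7,8,9,10]=8
  size 5 → [0,5,7,8,10]=2  [4,6,8,9,10]=6  [5,7,8,9,10]=10  [6,7,8,9,10]=20
  size 6 → [0,5,7,8,9,10]=12  [3,4,6,8,9,10]=6  [4,6,7,8,9,10]=26  [5,6,7,8,9,10]=30
  size 7 → [0,5,6,7,8,9,10]=42  [2,3,4,6,8,9,10]=6  [3,4,6,7,8,9,10]=32  [4,5,6,7,8,9,10]=56
  size 8 → [0,4,5,6,7,8,9,10]=98  [1,2,3,4,6,8,9,10]=6  [2,3,4,6,7,8,9,10]=38  [3,4,5,6,7,8,9,10]=88
  size 9 → [0,3,4,5,6,7,8,9,10]=186  [1,2,3,4,6,7,8,9,10]=44  [2,3,4,5,6,7,8,9,10]=126
  first=0(c) contributes 170
  first=1(z) contributes 312
|[w]| = 482

482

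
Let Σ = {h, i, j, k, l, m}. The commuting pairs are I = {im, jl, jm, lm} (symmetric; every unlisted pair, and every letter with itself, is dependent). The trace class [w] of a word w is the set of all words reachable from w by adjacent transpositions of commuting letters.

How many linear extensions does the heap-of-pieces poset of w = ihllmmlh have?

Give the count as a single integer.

piece 0:i — minimal
piece 1:h rests on {0:i}
piece 2:l rests on {1:h}
piece 3:l rests on {2:l}
piece 4:m rests on {1:h}
piece 5:m rests on {4:m}
piece 6:l rests on {3:l}
piece 7:h rests on {5:m, 6:l}
minimal pieces: {0:i}
ways to finish when only these pieces remain (= sum over removing one remaining piece with nothing left below it):
  1 left: {7}→1
  2 left: {5,7}→1  {6,7}→1
  3 left: {3,6,7}→1  {4,5,7}→1  {5,6,7}→2
  4 left: {2,3,6,7}→1  {3,5,6,7}→3  {4,5,6,7}→3
  5 left: {2,3,5,6,7}→4  {3,4,5,6,7}→6
  6 left: {2,3,4,5,6,7}→10
  placing 0:i first → 10 extensions

10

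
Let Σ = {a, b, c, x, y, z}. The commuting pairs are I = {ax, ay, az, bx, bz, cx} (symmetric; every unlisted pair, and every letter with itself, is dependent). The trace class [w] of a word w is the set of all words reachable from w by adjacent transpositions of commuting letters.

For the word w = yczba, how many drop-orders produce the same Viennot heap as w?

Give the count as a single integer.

3

piece 0:y — minimal
piece 1:c rests on {0:y}
piece 2:z rests on {1:c}
piece 3:b rests on {1:c}
piece 4:a rests on {3:b}
minimal pieces: {0:y}
ways to finish when only these pieces remain (= sum over removing one remaining piece with nothing left below it):
  1 left: {2}→1  {4}→1
  2 left: {2,4}→2  {3,4}→1
  3 left: {2,3,4}→3
  placing 0:y first → 3 extensions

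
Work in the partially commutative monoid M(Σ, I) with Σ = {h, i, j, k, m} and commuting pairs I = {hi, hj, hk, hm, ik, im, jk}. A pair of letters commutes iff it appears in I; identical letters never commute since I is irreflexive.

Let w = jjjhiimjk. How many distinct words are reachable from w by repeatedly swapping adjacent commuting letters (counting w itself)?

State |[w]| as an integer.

drop 0:j onto floor
drop 1:j onto {0:j}
drop 2:j onto {1:j}
drop 3:h onto floor
drop 4:i onto {2:j}
drop 5:i onto {4:i}
drop 6:m onto {2:j}
drop 7:j onto {5:i, 6:m}
drop 8:k onto {6:m}
ground layer = {0:j, 3:h}
drop-orders for the pieces not yet dropped (sum over which currently-grounded one goes next):
  1 to go: {3} 1  {7} 1  {8} 1
  2 to go: {3,7} 2  {3,8} 2  {5,7} 1  {7,8} 2
  3 to go: {3,5,7} 3  {3,7,8} 6  {4,5,7} 1  {5,7,8} 3  {6,7,8} 2
  4 to go: {3,4,5,7} 4  {3,5,7,8} 12  {3,6,7,8} 8  {4,5,7,8} 4  {5,6,7,8} 5
  5 to go: {3,4,5,7,8} 20  {3,5,6,7,8} 25  {4,5,6,7,8} 9
  6 to go: {2,4,5,6,7,8} 9  {3,4,5,6,7,8} 54
  7 to go: {1,2,4,5,6,7,8} 9  {2,3,4,5,6,7,8} 63
  if 0:j drops first: 72 orders
  if 3:h drops first: 9 orders
heap linearizations: 81

81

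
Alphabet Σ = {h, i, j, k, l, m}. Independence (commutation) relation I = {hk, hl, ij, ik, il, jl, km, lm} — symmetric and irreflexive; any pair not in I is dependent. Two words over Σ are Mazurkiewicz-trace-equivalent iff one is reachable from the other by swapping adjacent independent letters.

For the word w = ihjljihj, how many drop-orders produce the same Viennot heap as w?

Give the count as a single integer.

piece 0:i — minimal
piece 1:h rests on {0:i}
piece 2:j rests on {1:h}
piece 3:l — minimal
piece 4:j rests on {2:j}
piece 5:i rests on {1:h}
piece 6:h rests on {4:j, 5:i}
piece 7:j rests on {6:h}
minimal pieces: {0:i, 3:l}
ways to finish when only these pieces remain (= sum over removing one remaining piece with nothing left below it):
  1 left: {3}→1  {7}→1
  2 left: {3,7}→2  {6,7}→1
  3 left: {3,6,7}→3  {4,6,7}→1  {5,6,7}→1
  4 left: {2,4,6,7}→1  {3,4,6,7}→4  {3,5,6,7}→4  {4,5,6,7}→2
  5 left: {2,3,4,6,7}→5  {2,4,5,6,7}→3  {3,4,5,6,7}→10
  6 left: {1,2,4,5,6,7}→3  {2,3,4,5,6,7}→18
  placing 0:i first → 21 extensions
  placing 3:l first → 3 extensions
total linear extensions = 24

24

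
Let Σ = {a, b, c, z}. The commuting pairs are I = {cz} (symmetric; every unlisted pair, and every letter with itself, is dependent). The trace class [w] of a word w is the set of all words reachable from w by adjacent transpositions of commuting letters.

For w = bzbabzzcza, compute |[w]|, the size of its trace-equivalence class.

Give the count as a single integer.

#0=b has no predecessor
#1=z depends on [0:b]
#2=b depends on [1:z]
#3=a depends on [2:b]
#4=b depends on [3:a]
#5=z depends on [4:b]
#6=z depends on [5:z]
#7=c depends on [4:b]
#8=z depends on [6:z]
#9=a depends on [7:c, 8:z]
sources: [0:b]
N(rest) = Σ N(rest − s) over sources s of rest; N(one piece) = 1:
  size 1 → [9]=1
  size 2 → [7,9]=1  [8,9]=1
  size 3 → [6,8,9]=1  [7,8,9]=2
  size 4 → [5,6,8,9]=1  [6,7,8,9]=3
  size 5 → [5,6,7,8,9]=4
  size 6 → [4,5,6,7,8,9]=4
  size 7 → [3,4,5,6,7,8,9]=4
  size 8 → [2,3,4,5,6,7,8,9]=4
  first=0(b) contributes 4

4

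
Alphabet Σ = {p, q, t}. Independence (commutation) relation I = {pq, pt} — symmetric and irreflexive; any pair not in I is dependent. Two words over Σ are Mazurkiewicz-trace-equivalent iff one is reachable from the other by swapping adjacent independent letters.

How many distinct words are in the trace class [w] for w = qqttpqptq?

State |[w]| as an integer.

36

piece 0:q — minimal
piece 1:q rests on {0:q}
piece 2:t rests on {1:q}
piece 3:t rests on {2:t}
piece 4:p — minimal
piece 5:q rests on {3:t}
piece 6:p rests on {4:p}
piece 7:t rests on {5:q}
piece 8:q rests on {7:t}
minimal pieces: {0:q, 4:p}
ways to finish when only these pieces remain (= sum over removing one remaining piece with nothing left below it):
  1 left: {6}→1  {8}→1
  2 left: {4,6}→1  {6,8}→2  {7,8}→1
  3 left: {4,6,8}→3  {5,7,8}→1  {6,7,8}→3
  4 left: {3,5,7,8}→1  {4,6,7,8}→6  {5,6,7,8}→4
  5 left: {2,3,5,7,8}→1  {3,5,6,7,8}→5  {4,5,6,7,8}→10
  6 left: {1,2,3,5,7,8}→1  {2,3,5,6,7,8}→6  {3,4,5,6,7,8}→15
  7 left: {0,1,2,3,5,7,8}→1  {1,2,3,5,6,7,8}→7  {2,3,4,5,6,7,8}→21
  placing 0:q first → 28 extensions
  placing 4:p first → 8 extensions
total linear extensions = 36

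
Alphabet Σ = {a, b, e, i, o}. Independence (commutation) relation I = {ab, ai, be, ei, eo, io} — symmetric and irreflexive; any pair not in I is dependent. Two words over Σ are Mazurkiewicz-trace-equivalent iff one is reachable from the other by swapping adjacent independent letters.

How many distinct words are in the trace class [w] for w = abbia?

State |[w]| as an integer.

piece 0:a — minimal
piece 1:b — minimal
piece 2:b rests on {1:b}
piece 3:i rests on {2:b}
piece 4:a rests on {0:a}
minimal pieces: {0:a, 1:b}
ways to finish when only these pieces remain (= sum over removing one remaining piece with nothing left below it):
  1 left: {3}→1  {4}→1
  2 left: {0,4}→1  {2,3}→1  {3,4}→2
  3 left: {0,3,4}→3  {1,2,3}→1  {2,3,4}→3
  placing 0:a first → 4 extensions
  placing 1:b first → 6 extensions
total linear extensions = 10

10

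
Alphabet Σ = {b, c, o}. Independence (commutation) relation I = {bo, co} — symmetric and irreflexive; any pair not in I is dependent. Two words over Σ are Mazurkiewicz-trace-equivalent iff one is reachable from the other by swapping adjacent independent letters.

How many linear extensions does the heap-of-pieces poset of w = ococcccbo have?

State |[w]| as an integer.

0(o) covers ∅
1(c) covers ∅
2(o) covers 0:o
3(c) covers 1:c
4(c) covers 3:c
5(c) covers 4:c
6(c) covers 5:c
7(b) covers 6:c
8(o) covers 2:o
floor of heap: 0:o, 1:c
completions by unplaced set U, small U first (add the entries for U minus each lowest piece of U):
  |U|=1: {7}:1  {8}:1
  |U|=2: {2,8}:1  {6,7}:1  {7,8}:2
  |U|=3: {0,2,8}:1  {2,7,8}:3  {5,6,7}:1  {6,7,8}:3
  |U|=4: {0,2,7,8}:4  {2,6,7,8}:6  {4,5,6,7}:1  {5,6,7,8}:4
  |U|=5: {0,2,6,7,8}:10  {2,5,6,7,8}:10  {3,4,5,6,7}:1  {4,5,6,7,8}:5
  |U|=6: {0,2,5,6,7,8}:20  {1,3,4,5,6,7}:1  {2,4,5,6,7,8}:15  {3,4,5,6,7,8}:6
  |U|=7: {0,2,4,5,6,7,8}:35  {1,3,4,5,6,7,8}:7  {2,3,4,5,6,7,8}:21
  start at 0(o): 28
  start at 1(c): 56
sum over floor = 84

84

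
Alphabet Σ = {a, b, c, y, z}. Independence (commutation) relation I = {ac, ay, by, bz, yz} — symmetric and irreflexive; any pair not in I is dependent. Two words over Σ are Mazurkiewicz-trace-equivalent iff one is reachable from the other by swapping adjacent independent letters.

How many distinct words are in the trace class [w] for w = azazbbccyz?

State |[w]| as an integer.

6

#0=a has no predecessor
#1=z depends on [0:a]
#2=a depends on [1:z]
#3=z depends on [2:a]
#4=b depends on [2:a]
#5=b depends on [4:b]
#6=c depends on [3:z, 5:b]
#7=c depends on [6:c]
#8=y depends on [7:c]
#9=z depends on [7:c]
sources: [0:a]
N(rest) = Σ N(rest − s) over sources s of rest; N(one piece) = 1:
  size 1 → [8]=1  [9]=1
  size 2 → [8,9]=2
  size 3 → [7,8,9]=2
  size 4 → [6,7,8,9]=2
  size 5 → [3,6,7,8,9]=2  [5,6,7,8,9]=2
  size 6 → [3,5,6,7,8,9]=4  [4,5,6,7,8,9]=2
  size 7 → [3,4,5,6,7,8,9]=6
  size 8 → [2,3,4,5,6,7,8,9]=6
  first=0(a) contributes 6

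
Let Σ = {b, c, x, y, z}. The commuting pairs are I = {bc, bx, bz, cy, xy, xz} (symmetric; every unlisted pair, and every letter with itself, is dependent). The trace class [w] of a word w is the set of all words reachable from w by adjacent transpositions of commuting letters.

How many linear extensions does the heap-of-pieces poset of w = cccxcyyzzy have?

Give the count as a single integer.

21

#0=c has no predecessor
#1=c depends on [0:c]
#2=c depends on [1:c]
#3=x depends on [2:c]
#4=c depends on [3:x]
#5=y has no predecessor
#6=y depends on [5:y]
#7=z depends on [4:c, 6:y]
#8=z depends on [7:z]
#9=y depends on [8:z]
sources: [0:c, 5:y]
N(rest) = Σ N(rest − s) over sources s of rest; N(one piece) = 1:
  size 1 → [9]=1
  size 2 → [8,9]=1
  size 3 → [7,8,9]=1
  size 4 → [4,7,8,9]=1  [6,7,8,9]=1
  size 5 → [3,4,7,8,9]=1  [4,6,7,8,9]=2  [5,6,7,8,9]=1
  size 6 → [2,3,4,7,8,9]=1  [3,4,6,7,8,9]=3  [4,5,6,7,8,9]=3
  size 7 → [1,2,3,4,7,8,9]=1  [2,3,4,6,7,8,9]=4  [3,4,5,6,7,8,9]=6
  size 8 → [0,1,2,3,4,7,8,9]=1  [1,2,3,4,6,7,8,9]=5  [2,3,4,5,6,7,8,9]=10
  first=0(c) contributes 15
  first=5(y) contributes 6
|[w]| = 21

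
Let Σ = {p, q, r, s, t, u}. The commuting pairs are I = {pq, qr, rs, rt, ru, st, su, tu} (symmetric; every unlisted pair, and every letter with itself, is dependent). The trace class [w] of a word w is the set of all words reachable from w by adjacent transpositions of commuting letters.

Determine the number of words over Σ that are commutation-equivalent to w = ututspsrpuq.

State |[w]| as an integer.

60

drop 0:u onto floor
drop 1:t onto floor
drop 2:u onto {0:u}
drop 3:t onto {1:t}
drop 4:s onto floor
drop 5:p onto {2:u, 3:t, 4:s}
drop 6:s onto {5:p}
drop 7:r onto {5:p}
drop 8:p onto {6:s, 7:r}
drop 9:u onto {8:p}
drop 10:q onto {9:u}
ground layer = {0:u, 1:t, 4:s}
drop-orders for the pieces not yet dropped (sum over which currently-grounded one goes next):
  1 to go: {10} 1
  2 to go: {9,10} 1
  3 to go: {8,9,10} 1
  4 to go: {6,8,9,10} 1  {7,8,9,10} 1
  5 to go: {6,7,8,9,10} 2
  6 to go: {5,6,7,8,9,10} 2
  7 to go: {2,5,6,7,8,9,10} 2  {3,5,6,7,8,9,10} 2  {4,5,6,7,8,9,10} 2
  8 to go: {0,2,5,6,7,8,9,10} 2  {1,3,5,6,7,8,9,10} 2  {2,3,5,6,7,8,9,10} 4  {2,4,5,6,7,8,9,10} 4  {3,4,5,6,7,8,9,10} 4
  9 to go: {0,2,3,5,6,7,8,9,10} 6  {0,2,4,5,6,7,8,9,10} 6  {1,2,3,5,6,7,8,9,10} 6  {1,3,4,5,6,7,8,9,10} 6  {2,3,4,5,6,7,8,9,10} 12
  if 0:u drops first: 24 orders
  if 1:t drops first: 24 orders
  if 4:s drops first: 12 orders
heap linearizations: 60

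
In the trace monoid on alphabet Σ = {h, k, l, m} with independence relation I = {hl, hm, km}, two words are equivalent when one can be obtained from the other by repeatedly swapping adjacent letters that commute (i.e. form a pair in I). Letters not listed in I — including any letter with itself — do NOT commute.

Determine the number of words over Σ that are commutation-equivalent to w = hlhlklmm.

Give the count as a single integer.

6

0(h) covers ∅
1(l) covers ∅
2(h) covers 0:h
3(l) covers 1:l
4(k) covers 2:h, 3:l
5(l) covers 4:k
6(m) covers 5:l
7(m) covers 6:m
floor of heap: 0:h, 1:l
completions by unplaced set U, small U first (add the entries for U minus each lowest piece of U):
  |U|=1: {7}:1
  |U|=2: {6,7}:1
  |U|=3: {5,6,7}:1
  |U|=4: {4,5,6,7}:1
  |U|=5: {2,4,5,6,7}:1  {3,4,5,6,7}:1
  |U|=6: {0,2,4,5,6,7}:1  {1,3,4,5,6,7}:1  {2,3,4,5,6,7}:2
  start at 0(h): 3
  start at 1(l): 3
sum over floor = 6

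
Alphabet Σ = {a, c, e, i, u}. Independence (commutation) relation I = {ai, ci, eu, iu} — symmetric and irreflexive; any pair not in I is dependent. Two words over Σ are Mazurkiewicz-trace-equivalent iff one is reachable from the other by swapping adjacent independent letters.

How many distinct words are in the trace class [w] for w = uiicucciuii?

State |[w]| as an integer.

462

piece 0:u — minimal
piece 1:i — minimal
piece 2:i rests on {1:i}
piece 3:c rests on {0:u}
piece 4:u rests on {3:c}
piece 5:c rests on {4:u}
piece 6:c rests on {5:c}
piece 7:i rests on {2:i}
piece 8:u rests on {6:c}
piece 9:i rests on {7:i}
piece 10:i rests on {9:i}
minimal pieces: {0:u, 1:i}
ways to finish when only these pieces remain (= sum over removing one remaining piece with nothing left below it):
  1 left: {8}→1  {10}→1
  2 left: {6,8}→1  {8,10}→2  {9,10}→1
  3 left: {5,6,8}→1  {6,8,10}→3  {7,9,10}→1  {8,9,10}→3
  4 left: {2,7,9,10}→1  {4,5,6,8}→1  {5,6,8,10}→4  {6,8,9,10}→6  {7,8,9,10}→4
  5 left: {1,2,7,9,10}→1  {2,7,8,9,10}→5  {3,4,5,6,8}→1  {4,5,6,8,10}→5  {5,6,8,9,10}→10  {6,7,8,9,10}→10
  6 left: {0,3,4,5,6,8}→1  {1,2,7,8,9,10}→6  {2,6,7,8,9,10}→15  {3,4,5,6,8,10}→6  {4,5,6,8,9,10}→15  {5,6,7,8,9,10}→20
  7 left: {0,3,4,5,6,8,10}→7  {1,2,6,7,8,9,10}→21  {2,5,6,7,8,9,10}→35  {3,4,5,6,8,9,10}→21  {4,5,6,7,8,9,10}→35
  8 left: {0,3,4,5,6,8,9,10}→28  {1,2,5,6,7,8,9,10}→56  {2,4,5,6,7,8,9,10}→70  {3,4,5,6,7,8,9,10}→56
  9 left: {0,3,4,5,6,7,8,9,10}→84  {1,2,4,5,6,7,8,9,10}→126  {2,3,4,5,6,7,8,9,10}→126
  placing 0:u first → 252 extensions
  placing 1:i first → 210 extensions
total linear extensions = 462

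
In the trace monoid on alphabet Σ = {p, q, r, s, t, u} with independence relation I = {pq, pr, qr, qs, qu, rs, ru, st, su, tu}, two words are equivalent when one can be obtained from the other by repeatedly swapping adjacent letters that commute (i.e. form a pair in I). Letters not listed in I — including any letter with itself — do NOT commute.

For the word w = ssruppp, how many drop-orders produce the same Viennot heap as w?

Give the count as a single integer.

21

piece 0:s — minimal
piece 1:s rests on {0:s}
piece 2:r — minimal
piece 3:u — minimal
piece 4:p rests on {1:s, 3:u}
piece 5:p rests on {4:p}
piece 6:p rests on {5:p}
minimal pieces: {0:s, 2:r, 3:u}
ways to finish when only these pieces remain (= sum over removing one remaining piece with nothing left below it):
  1 left: {2}→1  {6}→1
  2 left: {2,6}→2  {5,6}→1
  3 left: {2,5,6}→3  {4,5,6}→1
  4 left: {1,4,5,6}→1  {2,4,5,6}→4  {3,4,5,6}→1
  5 left: {0,1,4,5,6}→1  {1,2,4,5,6}→5  {1,3,4,5,6}→2  {2,3,4,5,6}→5
  placing 0:s first → 12 extensions
  placing 2:r first → 3 extensions
  placing 3:u first → 6 extensions
total linear extensions = 21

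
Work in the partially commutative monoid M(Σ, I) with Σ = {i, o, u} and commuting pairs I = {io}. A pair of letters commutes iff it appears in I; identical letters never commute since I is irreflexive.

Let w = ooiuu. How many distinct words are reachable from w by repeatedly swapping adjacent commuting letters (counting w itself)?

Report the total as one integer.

3

piece 0:o — minimal
piece 1:o rests on {0:o}
piece 2:i — minimal
piece 3:u rests on {1:o, 2:i}
piece 4:u rests on {3:u}
minimal pieces: {0:o, 2:i}
ways to finish when only these pieces remain (= sum over removing one remaining piece with nothing left below it):
  1 left: {4}→1
  2 left: {3,4}→1
  3 left: {1,3,4}→1  {2,3,4}→1
  placing 0:o first → 2 extensions
  placing 2:i first → 1 extensions
total linear extensions = 3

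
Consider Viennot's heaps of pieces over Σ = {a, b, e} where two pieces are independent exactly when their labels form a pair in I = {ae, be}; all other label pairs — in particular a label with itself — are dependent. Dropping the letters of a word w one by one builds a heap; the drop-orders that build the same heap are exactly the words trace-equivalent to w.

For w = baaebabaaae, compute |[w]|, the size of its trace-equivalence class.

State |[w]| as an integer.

0(b) covers ∅
1(a) covers 0:b
2(a) covers 1:a
3(e) covers ∅
4(b) covers 2:a
5(a) covers 4:b
6(b) covers 5:a
7(a) covers 6:b
8(a) covers 7:a
9(a) covers 8:a
10(e) covers 3:e
floor of heap: 0:b, 3:e
completions by unplaced set U, small U first (add the entries for U minus each lowest piece of U):
  |U|=1: {9}:1  {10}:1
  |U|=2: {3,10}:1  {8,9}:1  {9,10}:2
  |U|=3: {3,9,10}:3  {7,8,9}:1  {8,9,10}:3
  |U|=4: {3,8,9,10}:6  {6,7,8,9}:1  {7,8,9,10}:4
  |U|=5: {3,7,8,9,10}:10  {5,6,7,8,9}:1  {6,7,8,9,10}:5
  |U|=6: {3,6,7,8,9,10}:15  {4,5,6,7,8,9}:1  {5,6,7,8,9,10}:6
  |U|=7: {2,4,5,6,7,8,9}:1  {3,5,6,7,8,9,10}:21  {4,5,6,7,8,9,10}:7
  |U|=8: {1,2,4,5,6,7,8,9}:1  {2,4,5,6,7,8,9,10}:8  {3,4,5,6,7,8,9,10}:28
  |U|=9: {0,1,2,4,5,6,7,8,9}:1  {1,2,4,5,6,7,8,9,10}:9  {2,3,4,5,6,7,8,9,10}:36
  start at 0(b): 45
  start at 3(e): 10
sum over floor = 55

55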